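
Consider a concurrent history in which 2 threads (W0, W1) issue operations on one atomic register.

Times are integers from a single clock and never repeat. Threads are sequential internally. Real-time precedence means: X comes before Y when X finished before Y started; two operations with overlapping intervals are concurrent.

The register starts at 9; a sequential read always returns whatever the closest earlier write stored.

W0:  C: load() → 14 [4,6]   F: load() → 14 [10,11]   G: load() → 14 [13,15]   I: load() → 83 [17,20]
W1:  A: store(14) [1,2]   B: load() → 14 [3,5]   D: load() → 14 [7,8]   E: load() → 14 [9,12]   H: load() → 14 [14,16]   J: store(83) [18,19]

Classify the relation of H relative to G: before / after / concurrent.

concurrent

H spans [14,16], G spans [13,15]
the intervals overlap in both directions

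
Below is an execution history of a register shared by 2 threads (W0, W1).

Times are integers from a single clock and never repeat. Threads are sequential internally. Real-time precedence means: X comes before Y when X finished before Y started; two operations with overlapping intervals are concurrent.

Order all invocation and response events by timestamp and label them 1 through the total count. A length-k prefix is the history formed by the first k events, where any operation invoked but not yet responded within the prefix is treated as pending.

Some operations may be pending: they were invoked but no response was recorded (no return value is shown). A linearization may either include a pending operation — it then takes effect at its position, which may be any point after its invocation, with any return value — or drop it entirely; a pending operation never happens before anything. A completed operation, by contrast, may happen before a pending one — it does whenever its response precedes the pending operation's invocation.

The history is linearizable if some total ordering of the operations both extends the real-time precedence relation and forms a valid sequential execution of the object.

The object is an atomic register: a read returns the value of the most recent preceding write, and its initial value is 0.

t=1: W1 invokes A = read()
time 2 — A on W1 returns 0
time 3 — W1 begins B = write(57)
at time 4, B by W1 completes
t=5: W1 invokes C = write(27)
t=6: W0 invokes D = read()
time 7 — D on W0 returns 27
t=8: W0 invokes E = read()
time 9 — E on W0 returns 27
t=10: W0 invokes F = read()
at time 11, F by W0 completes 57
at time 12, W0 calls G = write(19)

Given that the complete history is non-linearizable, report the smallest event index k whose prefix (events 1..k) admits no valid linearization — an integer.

a valid linearization of events 1..10 exists, for instance A, B, C, D, E:
step 1: A read() → 0 — value 0
step 2: B write(57) — value 57
step 3: C write(27) (pending, included) — value 27
step 4: D read() → 27 — value 27
step 5: E read() → 27 — value 27
once event 11 joins (F's response, time 11), exhaustive search finds no witness
every completion of the 1 pending operation (C) was checked; none linearizes
for example A, B, D, E, F (pending dropped) fails at step 3: D read() → 27 is not legal there

11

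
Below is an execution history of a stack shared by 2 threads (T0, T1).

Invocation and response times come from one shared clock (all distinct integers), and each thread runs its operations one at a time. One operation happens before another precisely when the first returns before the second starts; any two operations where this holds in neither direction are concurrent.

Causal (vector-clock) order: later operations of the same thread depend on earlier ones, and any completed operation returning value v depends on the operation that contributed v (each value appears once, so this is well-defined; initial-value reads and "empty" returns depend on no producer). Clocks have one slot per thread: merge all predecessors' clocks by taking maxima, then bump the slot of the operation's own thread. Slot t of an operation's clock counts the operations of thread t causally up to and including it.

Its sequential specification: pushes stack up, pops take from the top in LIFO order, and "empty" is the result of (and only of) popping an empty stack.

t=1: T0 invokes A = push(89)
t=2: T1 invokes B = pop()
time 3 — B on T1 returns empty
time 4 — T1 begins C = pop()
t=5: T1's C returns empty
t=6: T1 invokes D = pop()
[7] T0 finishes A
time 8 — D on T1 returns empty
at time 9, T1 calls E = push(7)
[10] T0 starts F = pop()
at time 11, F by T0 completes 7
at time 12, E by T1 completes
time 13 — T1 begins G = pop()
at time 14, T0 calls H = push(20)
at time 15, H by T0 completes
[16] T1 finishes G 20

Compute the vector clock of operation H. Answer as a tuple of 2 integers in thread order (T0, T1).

VC(B, invoked at 2): no causal predecessors; +1 on T1 → (0, 1)
VC(A, invoked at 1): no causal predecessors; +1 on T0 → (1, 0)
C, invoked 4, takes VC(B)=(0, 1) under max, adds 1 for T1 → (0, 2)
D, invoked 6, takes VC(C)=(0, 2) under max, adds 1 for T1 → (0, 3)
E, invoked 9, takes VC(D)=(0, 3) under max, adds 1 for T1 → (0, 4)
F, invoked 10, takes VC(A)=(1, 0), VC(E)=(0, 4) under max, adds 1 for T0 → (2, 4)
H, invoked 14, takes VC(F)=(2, 4) under max, adds 1 for T0 → (3, 4)
G, invoked 13, takes VC(E)=(0, 4), VC(H)=(3, 4) under max, adds 1 for T1 → (3, 5)
target: VC(H) = (3, 4)

(3, 4)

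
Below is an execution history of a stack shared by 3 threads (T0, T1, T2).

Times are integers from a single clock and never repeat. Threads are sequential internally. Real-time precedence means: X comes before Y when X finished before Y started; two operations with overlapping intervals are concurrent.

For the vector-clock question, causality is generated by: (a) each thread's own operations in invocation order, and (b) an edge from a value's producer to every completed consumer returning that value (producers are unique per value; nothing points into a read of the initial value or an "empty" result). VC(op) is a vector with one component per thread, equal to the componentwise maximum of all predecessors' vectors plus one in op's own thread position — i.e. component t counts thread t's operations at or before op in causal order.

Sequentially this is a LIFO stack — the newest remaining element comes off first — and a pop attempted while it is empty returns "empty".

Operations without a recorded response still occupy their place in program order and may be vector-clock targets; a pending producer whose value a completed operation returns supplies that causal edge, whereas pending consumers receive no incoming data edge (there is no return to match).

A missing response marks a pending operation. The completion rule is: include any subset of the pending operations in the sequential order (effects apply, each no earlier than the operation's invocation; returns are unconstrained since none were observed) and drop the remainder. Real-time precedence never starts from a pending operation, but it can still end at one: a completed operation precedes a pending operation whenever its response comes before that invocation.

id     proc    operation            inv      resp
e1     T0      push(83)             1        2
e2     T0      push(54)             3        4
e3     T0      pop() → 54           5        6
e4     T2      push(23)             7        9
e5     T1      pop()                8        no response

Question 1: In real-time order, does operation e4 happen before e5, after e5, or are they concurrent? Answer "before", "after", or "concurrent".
concurrent

e4 spans [7,9], e5 spans [8,…)
the intervals overlap in both directions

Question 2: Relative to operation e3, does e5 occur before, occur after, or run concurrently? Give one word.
after

e5 spans [8,…), e3 spans [5,6]
resp(e3)=6 < inv(e5)=8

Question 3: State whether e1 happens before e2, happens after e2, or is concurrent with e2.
before

e1 spans [1,2], e2 spans [3,4]
resp(e1)=2 < inv(e2)=3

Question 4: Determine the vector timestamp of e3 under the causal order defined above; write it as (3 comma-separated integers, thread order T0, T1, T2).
(3, 0, 0)

invoked at 7, e4 has no predecessors; its own T2 bump gives (0, 0, 1)
invoked at 8, e5 has no predecessors; its own T1 bump gives (0, 1, 0)
invoked at 1, e1 has no predecessors; its own T0 bump gives (1, 0, 0)
from VC(e1)=(1, 0, 0), e2 (invoked 3) maxes components and bumps T0 → (2, 0, 0)
from VC(e2)=(2, 0, 0), e3 (invoked 5) maxes components and bumps T0 → (3, 0, 0)
target: VC(e3) = (3, 0, 0)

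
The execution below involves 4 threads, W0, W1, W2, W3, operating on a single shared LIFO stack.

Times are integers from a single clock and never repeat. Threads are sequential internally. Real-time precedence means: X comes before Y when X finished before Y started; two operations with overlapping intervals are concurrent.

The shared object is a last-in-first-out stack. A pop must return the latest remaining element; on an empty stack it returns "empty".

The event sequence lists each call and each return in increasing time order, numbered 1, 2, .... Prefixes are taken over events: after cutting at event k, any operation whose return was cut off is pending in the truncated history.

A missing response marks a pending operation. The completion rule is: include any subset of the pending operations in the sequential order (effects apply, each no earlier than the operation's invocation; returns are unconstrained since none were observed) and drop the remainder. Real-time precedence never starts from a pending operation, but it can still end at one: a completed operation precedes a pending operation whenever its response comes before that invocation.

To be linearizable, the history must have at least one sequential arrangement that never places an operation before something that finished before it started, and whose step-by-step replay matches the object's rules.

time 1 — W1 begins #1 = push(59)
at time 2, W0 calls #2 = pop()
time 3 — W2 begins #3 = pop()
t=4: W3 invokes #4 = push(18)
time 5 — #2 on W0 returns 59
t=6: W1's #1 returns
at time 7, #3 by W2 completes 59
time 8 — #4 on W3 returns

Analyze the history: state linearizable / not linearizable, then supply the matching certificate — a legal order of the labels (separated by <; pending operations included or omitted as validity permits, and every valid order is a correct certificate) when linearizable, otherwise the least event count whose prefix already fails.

not linearizable — minimal violating prefix: 7 events

cut after 6 events: linearizable; cut after 7 events (#3 responds, time 7): not linearizable
every one of the 6 real-time-consistent orders over 3 completed LIFO stack ops fails the sequential spec
including or dropping the 1 pending operation (#4) in any combination fails
sample order #1, #2, #3 (pending dropped) stalls at step 3 — #3 pop() → 59 has no legal effect
sample order #1, #3, #2 (pending dropped) stalls at step 3 — #2 pop() → 59 has no legal effect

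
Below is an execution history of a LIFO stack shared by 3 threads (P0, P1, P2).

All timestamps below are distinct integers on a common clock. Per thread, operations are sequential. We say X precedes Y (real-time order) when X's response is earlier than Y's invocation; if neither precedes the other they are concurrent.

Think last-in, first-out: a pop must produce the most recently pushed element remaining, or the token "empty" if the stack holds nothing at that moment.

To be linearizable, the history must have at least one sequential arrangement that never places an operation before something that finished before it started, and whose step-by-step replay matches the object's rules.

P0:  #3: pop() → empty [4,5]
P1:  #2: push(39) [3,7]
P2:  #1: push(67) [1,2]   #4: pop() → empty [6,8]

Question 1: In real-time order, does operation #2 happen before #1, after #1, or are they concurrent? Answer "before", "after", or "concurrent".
Answer: after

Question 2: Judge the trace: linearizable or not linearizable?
prefix check: 1..4 passes, 1..5 fails once #3's time-5 response joins
exactly one order of the 2 completed ops respects real time; the LIFO stack replay fails
include/drop combinations of the 1 pending operation (#2) were all tried; none helps
e.g. #1, #3 (pending dropped): illegal at step 2, since #3 pop() → empty cannot apply there

not linearizable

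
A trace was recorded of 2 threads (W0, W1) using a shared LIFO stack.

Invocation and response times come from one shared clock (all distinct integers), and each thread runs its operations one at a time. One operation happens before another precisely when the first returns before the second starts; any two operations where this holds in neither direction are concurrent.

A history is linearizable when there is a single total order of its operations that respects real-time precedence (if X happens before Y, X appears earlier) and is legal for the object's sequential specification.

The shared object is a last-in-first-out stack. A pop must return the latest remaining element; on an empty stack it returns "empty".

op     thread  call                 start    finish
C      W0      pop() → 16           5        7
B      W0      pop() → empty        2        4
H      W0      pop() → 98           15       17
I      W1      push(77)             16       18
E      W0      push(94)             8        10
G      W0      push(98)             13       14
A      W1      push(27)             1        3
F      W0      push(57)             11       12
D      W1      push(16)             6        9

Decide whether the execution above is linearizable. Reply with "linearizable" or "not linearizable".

linearizable

witness order: B, A, D, C, E, F, G, H, I
1. B pop() → empty, leaving stack <>
2. A push(27), leaving stack <27>
3. D push(16), leaving stack <27,16>
4. C pop() → 16, leaving stack <27>
5. E push(94), leaving stack <27,94>
6. F push(57), leaving stack <27,94,57>
7. G push(98), leaving stack <27,94,57,98>
8. H pop() → 98, leaving stack <27,94,57>
9. I push(77), leaving stack <27,94,57,77>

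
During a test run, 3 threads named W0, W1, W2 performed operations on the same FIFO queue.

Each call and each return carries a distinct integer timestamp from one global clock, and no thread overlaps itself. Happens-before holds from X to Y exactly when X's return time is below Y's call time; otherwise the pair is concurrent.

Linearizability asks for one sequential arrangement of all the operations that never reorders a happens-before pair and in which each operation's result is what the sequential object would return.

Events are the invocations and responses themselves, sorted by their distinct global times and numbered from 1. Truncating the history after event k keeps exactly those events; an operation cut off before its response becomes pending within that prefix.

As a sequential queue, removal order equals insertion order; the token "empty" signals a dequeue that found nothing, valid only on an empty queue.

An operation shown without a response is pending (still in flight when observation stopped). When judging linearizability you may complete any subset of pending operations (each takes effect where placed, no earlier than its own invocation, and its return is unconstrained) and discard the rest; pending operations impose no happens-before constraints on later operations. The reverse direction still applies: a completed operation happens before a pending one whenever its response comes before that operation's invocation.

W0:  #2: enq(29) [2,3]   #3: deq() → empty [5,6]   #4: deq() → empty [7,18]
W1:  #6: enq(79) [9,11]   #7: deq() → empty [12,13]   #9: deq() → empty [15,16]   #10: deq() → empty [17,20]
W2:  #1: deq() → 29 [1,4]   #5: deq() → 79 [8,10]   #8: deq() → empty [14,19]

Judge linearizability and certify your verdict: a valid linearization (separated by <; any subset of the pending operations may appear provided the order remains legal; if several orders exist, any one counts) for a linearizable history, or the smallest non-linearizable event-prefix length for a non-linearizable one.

step 1: #2 enq(29) — queue <29>
step 2: #1 deq() → 29 — queue <>
step 3: #3 deq() → empty — queue <>
step 4: #4 deq() → empty — queue <>
step 5: #6 enq(79) — queue <79>
step 6: #5 deq() → 79 — queue <>
step 7: #7 deq() → empty — queue <>
step 8: #8 deq() → empty — queue <>
step 9: #9 deq() → empty — queue <>
step 10: #10 deq() → empty — queue <>

linearizable — witness: #2 < #1 < #3 < #4 < #6 < #5 < #7 < #8 < #9 < #10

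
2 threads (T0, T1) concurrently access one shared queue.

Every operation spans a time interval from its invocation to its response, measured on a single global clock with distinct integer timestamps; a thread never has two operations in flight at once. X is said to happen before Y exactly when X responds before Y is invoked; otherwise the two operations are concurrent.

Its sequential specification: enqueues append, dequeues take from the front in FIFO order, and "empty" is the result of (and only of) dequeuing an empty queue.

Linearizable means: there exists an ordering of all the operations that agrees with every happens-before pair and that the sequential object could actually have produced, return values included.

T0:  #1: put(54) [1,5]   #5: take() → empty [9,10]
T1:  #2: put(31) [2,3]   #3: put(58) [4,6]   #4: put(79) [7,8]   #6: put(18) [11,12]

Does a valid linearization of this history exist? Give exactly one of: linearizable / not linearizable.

not linearizable

prefix check: 1..9 passes, 1..10 fails once #5's time-10 response joins
the 5 completed operations admit 3 real-time orders; each fails the queue replay
take #1, #2, #3, #4, #5: step 5 already fails, because #5 take() → empty cannot occur there
take #2, #1, #3, #4, #5: step 5 already fails, because #5 take() → empty cannot occur there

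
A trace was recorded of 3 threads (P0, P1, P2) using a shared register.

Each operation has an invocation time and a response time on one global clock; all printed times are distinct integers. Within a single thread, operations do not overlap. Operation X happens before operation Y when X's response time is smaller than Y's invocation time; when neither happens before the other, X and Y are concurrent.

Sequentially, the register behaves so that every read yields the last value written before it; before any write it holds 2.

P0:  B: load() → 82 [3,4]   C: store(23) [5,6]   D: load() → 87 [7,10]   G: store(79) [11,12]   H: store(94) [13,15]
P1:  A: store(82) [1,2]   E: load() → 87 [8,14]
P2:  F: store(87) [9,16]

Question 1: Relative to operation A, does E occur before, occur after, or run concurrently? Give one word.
after

E spans [8,14], A spans [1,2]
resp(A)=2 < inv(E)=8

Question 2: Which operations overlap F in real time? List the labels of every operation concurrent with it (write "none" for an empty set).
D, E, G, H

F spans [9,16]; an op avoiding the whole window 9..16 is ordered, any other is concurrent
A [1,2]: before
B [3,4]: before
C [5,6]: before
D [7,10]: concurrent
E [8,14]: concurrent
G [11,12]: concurrent
H [13,15]: concurrent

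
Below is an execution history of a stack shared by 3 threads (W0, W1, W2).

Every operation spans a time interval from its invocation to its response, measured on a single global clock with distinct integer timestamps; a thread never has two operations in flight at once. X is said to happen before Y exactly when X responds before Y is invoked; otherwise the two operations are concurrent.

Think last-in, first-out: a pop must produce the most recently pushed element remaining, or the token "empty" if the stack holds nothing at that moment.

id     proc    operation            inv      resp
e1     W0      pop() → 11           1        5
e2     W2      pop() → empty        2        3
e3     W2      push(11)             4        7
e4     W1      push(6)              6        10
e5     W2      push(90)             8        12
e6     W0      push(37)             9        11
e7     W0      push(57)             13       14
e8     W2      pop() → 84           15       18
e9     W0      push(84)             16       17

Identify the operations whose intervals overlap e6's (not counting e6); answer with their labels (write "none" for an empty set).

e6 runs from 9 to 11; window-overlapping ops are concurrent
e1 [1,5]: before
e2 [2,3]: before
e3 [4,7]: before
e4 [6,10]: concurrent
e5 [8,12]: concurrent
e7 [13,14]: after
e8 [15,18]: after
e9 [16,17]: after

e4, e5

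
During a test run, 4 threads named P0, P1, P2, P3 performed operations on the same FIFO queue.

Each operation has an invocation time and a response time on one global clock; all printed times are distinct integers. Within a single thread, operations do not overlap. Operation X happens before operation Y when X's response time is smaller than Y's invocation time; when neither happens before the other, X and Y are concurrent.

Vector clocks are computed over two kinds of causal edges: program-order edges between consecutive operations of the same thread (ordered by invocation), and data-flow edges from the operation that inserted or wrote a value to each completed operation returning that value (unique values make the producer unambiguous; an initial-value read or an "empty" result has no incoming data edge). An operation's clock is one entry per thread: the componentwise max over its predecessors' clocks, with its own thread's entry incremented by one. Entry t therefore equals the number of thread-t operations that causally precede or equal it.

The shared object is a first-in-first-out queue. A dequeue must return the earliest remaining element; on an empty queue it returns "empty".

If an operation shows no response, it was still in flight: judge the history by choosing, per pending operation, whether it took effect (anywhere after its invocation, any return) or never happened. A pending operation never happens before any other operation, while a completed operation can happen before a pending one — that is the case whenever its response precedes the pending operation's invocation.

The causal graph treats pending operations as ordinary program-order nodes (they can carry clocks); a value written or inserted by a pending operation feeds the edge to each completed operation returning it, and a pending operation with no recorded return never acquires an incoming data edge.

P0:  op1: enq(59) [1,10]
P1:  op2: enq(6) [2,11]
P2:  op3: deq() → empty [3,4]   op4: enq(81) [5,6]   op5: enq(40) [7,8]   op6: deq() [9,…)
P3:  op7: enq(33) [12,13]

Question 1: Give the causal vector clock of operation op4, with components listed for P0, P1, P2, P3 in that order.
Answer: (0, 0, 2, 0)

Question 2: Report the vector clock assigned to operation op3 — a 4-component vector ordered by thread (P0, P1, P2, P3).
Answer: (0, 0, 1, 0)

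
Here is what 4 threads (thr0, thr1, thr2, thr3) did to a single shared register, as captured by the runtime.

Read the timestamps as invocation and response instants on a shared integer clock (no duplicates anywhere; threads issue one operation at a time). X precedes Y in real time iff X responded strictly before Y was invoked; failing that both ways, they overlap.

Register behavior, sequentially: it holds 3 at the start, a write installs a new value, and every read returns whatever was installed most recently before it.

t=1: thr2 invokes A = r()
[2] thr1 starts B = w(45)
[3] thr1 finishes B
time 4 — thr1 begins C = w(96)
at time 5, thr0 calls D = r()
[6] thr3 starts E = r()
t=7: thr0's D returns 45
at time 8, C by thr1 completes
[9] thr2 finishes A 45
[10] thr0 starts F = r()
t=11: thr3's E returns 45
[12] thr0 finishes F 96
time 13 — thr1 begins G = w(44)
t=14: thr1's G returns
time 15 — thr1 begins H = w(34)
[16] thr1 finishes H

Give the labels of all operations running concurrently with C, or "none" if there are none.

concurrent with C ([4,8]): every op whose interval crosses 4..8
A [1,9]: concurrent
B [2,3]: before
D [5,7]: concurrent
E [6,11]: concurrent
F [10,12]: after
G [13,14]: after
H [15,16]: after

A, D, E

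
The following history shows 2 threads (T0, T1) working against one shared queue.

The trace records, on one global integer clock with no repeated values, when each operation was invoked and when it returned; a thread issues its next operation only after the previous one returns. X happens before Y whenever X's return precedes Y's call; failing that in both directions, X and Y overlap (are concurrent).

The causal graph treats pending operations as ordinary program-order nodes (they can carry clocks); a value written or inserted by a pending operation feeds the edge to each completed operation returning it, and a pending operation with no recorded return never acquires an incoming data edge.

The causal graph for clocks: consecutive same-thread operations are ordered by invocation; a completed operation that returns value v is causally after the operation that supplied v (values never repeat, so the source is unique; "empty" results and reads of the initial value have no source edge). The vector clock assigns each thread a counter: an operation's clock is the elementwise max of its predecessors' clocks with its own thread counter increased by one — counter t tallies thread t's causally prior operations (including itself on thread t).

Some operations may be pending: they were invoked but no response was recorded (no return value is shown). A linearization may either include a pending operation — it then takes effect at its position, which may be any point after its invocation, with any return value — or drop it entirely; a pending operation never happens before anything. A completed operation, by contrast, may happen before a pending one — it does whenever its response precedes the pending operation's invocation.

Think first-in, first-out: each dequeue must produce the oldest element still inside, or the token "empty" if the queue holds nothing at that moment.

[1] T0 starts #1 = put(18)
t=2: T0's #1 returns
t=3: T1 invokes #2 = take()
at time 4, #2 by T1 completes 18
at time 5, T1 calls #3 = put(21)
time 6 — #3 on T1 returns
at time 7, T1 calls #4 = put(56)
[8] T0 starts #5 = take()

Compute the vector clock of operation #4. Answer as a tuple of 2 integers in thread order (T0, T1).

#1, invoked 1, has no incoming edges; only T0's bump applies → (1, 0)
#2, invoked 3, takes VC(#1)=(1, 0) under max, adds 1 for T1 → (1, 1)
#5, invoked 8, takes VC(#1)=(1, 0) under max, adds 1 for T0 → (2, 0)
#3, invoked 5, takes VC(#2)=(1, 1) under max, adds 1 for T1 → (1, 2)
#4, invoked 7, takes VC(#3)=(1, 2) under max, adds 1 for T1 → (1, 3)
target: VC(#4) = (1, 3)

(1, 3)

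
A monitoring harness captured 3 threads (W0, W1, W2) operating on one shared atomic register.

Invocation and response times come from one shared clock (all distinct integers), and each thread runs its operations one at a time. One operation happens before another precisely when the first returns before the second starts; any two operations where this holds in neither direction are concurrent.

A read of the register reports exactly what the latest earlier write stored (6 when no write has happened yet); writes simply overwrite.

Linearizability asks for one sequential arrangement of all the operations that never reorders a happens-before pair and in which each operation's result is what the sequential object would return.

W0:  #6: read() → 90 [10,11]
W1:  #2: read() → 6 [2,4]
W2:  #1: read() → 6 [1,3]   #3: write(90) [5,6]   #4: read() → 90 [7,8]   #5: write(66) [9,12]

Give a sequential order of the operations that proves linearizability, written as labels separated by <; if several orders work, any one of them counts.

#1 < #2 < #3 < #4 < #6 < #5

step 1: #1 read() → 6 — value 6
step 2: #2 read() → 6 — value 6
step 3: #3 write(90) — value 90
step 4: #4 read() → 90 — value 90
step 5: #6 read() → 90 — value 90
step 6: #5 write(66) — value 66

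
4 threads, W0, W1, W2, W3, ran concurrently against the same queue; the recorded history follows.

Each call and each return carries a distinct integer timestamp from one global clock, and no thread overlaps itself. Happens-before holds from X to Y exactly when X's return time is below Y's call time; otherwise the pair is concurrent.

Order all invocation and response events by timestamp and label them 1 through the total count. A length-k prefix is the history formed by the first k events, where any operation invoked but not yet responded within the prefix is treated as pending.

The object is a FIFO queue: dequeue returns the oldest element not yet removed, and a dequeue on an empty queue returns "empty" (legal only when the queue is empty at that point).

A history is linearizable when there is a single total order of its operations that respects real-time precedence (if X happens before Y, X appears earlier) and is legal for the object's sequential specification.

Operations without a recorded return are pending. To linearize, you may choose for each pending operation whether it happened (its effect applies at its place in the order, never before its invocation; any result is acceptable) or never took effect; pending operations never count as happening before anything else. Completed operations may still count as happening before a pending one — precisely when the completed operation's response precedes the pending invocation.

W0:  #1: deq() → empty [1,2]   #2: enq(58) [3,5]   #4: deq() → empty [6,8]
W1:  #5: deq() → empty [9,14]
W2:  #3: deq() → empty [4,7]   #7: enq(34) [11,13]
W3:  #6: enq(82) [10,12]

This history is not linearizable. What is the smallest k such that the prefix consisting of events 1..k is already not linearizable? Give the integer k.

8

events 1..7 are linearizable, e.g. via #1, #2, #4, #3:
1. #1 deq() → empty, leaving queue <>
2. #2 enq(58), leaving queue <58>
3. #4 deq() (pending, included), leaving queue <>
4. #3 deq() → empty, leaving queue <>
adding event 8 (#4 responds at 8) leaves no legal real-time order
for example #1, #2, #3, #4 fails at step 3: #3 deq() → empty is not legal there
for example #1, #2, #4, #3 fails at step 3: #4 deq() → empty is not legal there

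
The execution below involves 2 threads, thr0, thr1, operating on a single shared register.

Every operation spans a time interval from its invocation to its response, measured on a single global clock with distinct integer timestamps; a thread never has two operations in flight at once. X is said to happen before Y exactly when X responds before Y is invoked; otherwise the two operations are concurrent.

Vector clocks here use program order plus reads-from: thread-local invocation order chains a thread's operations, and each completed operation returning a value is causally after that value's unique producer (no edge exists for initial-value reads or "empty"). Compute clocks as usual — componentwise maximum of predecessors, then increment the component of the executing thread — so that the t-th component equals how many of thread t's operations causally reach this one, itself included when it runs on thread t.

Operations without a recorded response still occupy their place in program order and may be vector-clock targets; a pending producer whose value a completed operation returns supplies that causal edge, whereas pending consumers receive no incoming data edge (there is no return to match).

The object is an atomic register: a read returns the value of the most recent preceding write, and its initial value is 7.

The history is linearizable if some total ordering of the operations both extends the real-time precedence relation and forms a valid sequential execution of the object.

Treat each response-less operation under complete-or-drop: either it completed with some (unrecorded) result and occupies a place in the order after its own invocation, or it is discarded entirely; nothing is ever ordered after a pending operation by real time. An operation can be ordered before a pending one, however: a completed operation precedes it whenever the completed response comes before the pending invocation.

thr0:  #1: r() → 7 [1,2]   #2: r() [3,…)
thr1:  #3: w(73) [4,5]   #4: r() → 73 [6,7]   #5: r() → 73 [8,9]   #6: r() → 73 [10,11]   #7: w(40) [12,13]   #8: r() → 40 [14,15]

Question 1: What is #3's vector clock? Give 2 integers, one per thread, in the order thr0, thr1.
(0, 1)

VC(#3, invoked at 4): no causal predecessors; +1 on thr1 → (0, 1)
VC(#1, invoked at 1): no causal predecessors; +1 on thr0 → (1, 0)
from VC(#3)=(0, 1), #4 (invoked 6) maxes components and bumps thr1 → (0, 2)
from VC(#1)=(1, 0), #2 (invoked 3) maxes components and bumps thr0 → (2, 0)
from VC(#3)=(0, 1), VC(#4)=(0, 2), #5 (invoked 8) maxes components and bumps thr1 → (0, 3)
from VC(#3)=(0, 1), VC(#5)=(0, 3), #6 (invoked 10) maxes components and bumps thr1 → (0, 4)
from VC(#6)=(0, 4), #7 (invoked 12) maxes components and bumps thr1 → (0, 5)
from VC(#7)=(0, 5), #8 (invoked 14) maxes components and bumps thr1 → (0, 6)
target: VC(#3) = (0, 1)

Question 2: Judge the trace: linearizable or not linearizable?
linearizable

witness order: #1, #2, #3, #4, #5, #6, #7, #8
after step 1 (#1 r() → 7): value 7
after step 2 (#2 r() (pending, included)): value 7
after step 3 (#3 w(73)): value 73
after step 4 (#4 r() → 73): value 73
after step 5 (#5 r() → 73): value 73
after step 6 (#6 r() → 73): value 73
after step 7 (#7 w(40)): value 40
after step 8 (#8 r() → 40): value 40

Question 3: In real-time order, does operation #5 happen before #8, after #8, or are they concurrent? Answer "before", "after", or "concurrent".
before

#5 spans [8,9], #8 spans [14,15]
resp(#5)=9 < inv(#8)=14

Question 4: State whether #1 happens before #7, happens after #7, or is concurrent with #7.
before

#1 spans [1,2], #7 spans [12,13]
resp(#1)=2 < inv(#7)=12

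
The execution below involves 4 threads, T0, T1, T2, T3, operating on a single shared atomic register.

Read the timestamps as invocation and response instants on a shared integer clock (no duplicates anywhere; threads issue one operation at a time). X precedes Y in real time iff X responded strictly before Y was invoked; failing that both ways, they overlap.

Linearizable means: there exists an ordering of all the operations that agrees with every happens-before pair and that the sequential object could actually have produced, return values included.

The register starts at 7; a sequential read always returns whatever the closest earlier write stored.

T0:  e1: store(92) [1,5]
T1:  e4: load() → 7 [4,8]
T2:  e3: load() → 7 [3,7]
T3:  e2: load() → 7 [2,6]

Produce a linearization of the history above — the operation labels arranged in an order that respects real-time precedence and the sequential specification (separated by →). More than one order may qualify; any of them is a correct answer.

step 1: e2 load() → 7 — value 7
step 2: e3 load() → 7 — value 7
step 3: e4 load() → 7 — value 7
step 4: e1 store(92) — value 92

e2 → e3 → e4 → e1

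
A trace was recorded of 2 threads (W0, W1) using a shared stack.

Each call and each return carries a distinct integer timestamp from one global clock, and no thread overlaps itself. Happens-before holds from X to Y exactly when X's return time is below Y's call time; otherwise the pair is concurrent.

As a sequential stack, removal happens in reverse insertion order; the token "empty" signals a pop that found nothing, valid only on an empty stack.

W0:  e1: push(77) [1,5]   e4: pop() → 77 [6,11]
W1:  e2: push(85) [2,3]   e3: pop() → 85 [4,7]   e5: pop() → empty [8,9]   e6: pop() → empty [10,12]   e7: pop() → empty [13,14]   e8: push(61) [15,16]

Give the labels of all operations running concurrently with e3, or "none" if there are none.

e3 spans [4,7]; an op avoiding the whole window 4..7 is ordered, any other is concurrent
e1 [1,5]: concurrent
e2 [2,3]: before
e4 [6,11]: concurrent
e5 [8,9]: after
e6 [10,12]: after
e7 [13,14]: after
e8 [15,16]: after

e1, e4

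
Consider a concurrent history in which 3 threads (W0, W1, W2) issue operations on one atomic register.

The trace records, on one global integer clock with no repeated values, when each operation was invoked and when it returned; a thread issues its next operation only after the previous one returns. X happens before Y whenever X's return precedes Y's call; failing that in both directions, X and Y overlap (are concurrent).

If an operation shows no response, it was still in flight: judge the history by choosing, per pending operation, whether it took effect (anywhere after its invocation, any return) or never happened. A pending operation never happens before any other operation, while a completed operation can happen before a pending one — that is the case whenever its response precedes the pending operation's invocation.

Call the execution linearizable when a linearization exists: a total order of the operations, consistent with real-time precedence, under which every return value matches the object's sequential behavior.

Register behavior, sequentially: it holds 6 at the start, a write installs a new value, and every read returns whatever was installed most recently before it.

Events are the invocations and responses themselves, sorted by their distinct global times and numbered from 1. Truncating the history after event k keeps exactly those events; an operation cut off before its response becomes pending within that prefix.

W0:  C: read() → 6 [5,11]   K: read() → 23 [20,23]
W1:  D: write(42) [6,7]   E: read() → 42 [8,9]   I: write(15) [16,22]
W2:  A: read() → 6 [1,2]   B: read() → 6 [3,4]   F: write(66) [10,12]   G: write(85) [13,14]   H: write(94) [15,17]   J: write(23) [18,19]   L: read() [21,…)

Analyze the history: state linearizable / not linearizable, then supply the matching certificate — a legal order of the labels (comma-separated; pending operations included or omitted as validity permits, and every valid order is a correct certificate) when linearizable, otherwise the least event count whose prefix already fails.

1. A read() → 6, leaving value 6
2. B read() → 6, leaving value 6
3. C read() → 6, leaving value 6
4. D write(42), leaving value 42
5. E read() → 42, leaving value 42
6. F write(66), leaving value 66
7. G write(85), leaving value 85
8. H write(94), leaving value 94
9. I write(15), leaving value 15
10. J write(23), leaving value 23
11. K read() → 23, leaving value 23

linearizable — witness: A, B, C, D, E, F, G, H, I, J, K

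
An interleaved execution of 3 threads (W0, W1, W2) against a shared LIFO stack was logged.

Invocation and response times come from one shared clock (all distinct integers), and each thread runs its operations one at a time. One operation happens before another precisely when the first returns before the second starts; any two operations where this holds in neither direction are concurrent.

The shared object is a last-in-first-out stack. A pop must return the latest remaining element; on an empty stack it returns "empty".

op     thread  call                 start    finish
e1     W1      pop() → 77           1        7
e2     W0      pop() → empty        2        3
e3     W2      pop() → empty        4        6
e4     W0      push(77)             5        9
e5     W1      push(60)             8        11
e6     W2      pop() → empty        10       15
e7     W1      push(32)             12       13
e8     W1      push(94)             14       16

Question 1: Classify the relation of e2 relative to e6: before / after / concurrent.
e2 spans [2,3], e6 spans [10,15]
resp(e2)=3 < inv(e6)=10

before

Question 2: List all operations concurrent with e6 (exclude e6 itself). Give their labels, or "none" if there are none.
e6 runs from 10 to 15; window-overlapping ops are concurrent
e1 [1,7]: before
e2 [2,3]: before
e3 [4,6]: before
e4 [5,9]: before
e5 [8,11]: concurrent
e7 [12,13]: concurrent
e8 [14,16]: concurrent

e5, e7, e8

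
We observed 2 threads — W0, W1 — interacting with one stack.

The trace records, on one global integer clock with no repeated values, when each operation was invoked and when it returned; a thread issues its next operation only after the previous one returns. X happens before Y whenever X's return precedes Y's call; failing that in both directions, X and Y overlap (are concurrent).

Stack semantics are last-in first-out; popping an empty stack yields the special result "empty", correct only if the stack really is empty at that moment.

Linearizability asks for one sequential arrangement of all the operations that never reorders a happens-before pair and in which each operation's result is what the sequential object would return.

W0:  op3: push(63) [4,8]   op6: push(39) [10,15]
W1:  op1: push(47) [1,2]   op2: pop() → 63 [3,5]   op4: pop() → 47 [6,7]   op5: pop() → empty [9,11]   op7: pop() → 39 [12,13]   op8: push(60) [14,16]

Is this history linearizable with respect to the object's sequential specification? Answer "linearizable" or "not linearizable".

one valid linearization: op1, op3, op2, op4, op5, op6, op7, op8
step 1: op1 push(47) — stack <47>
step 2: op3 push(63) — stack <47,63>
step 3: op2 pop() → 63 — stack <47>
step 4: op4 pop() → 47 — stack <>
step 5: op5 pop() → empty — stack <>
step 6: op6 push(39) — stack <39>
step 7: op7 pop() → 39 — stack <>
step 8: op8 push(60) — stack <60>

linearizable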